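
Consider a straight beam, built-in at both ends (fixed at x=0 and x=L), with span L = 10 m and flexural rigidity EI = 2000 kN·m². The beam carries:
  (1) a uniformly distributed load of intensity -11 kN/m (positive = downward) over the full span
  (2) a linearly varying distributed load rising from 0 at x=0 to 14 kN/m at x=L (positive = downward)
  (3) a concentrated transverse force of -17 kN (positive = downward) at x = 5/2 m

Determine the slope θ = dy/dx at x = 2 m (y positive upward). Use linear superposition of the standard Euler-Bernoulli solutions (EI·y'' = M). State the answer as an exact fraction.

Load 1 — uniform load w=-11 kN/m over full span:
  θ_1 = -wx(L-x)(L-2x)/(12EI) = -(-11)·2·(10-2)·(10-2·2)/(12·2000) = 11/250 rad
Load 2 — triangular load w₀=14 kN/m (0→w₀ over full span):
  θ_2 = -w₀(2x(L-x)(L-2x)(x+2L)+x²(L-x)²)/(120LEI) = -14·(2·2·(10-2)·(10-2·2)·(2+2·10)+2²·(10-2)²)/(120·10·2000) = -49/1875 rad
Load 3 — point force P=-17 kN at a=5/2 m (b=L-a=15/2):
  θ_3 = -Pb²x(2aL-(3a+b)x)/(2L³EI)  [x≤a] = -(-17)·(15/2)²·2·(2·(5/2)·10-(3·(5/2)+(15/2))·2)/(2·10³·2000) = 153/16000 rad
Superposition: θ = Σ θ_i = 6583/240000 rad ≈ 0.027429 rad

θ(2) = 6583/240000 rad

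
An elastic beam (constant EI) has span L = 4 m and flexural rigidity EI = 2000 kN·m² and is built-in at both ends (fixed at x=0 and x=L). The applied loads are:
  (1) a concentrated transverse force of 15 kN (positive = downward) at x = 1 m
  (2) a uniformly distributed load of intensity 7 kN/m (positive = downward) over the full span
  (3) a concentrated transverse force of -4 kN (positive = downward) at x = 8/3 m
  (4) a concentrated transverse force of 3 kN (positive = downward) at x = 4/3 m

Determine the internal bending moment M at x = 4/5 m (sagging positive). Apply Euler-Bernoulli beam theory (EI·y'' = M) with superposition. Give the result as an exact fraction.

Load 1 — point force P=15 kN at a=1 m (b=L-a=3):
  M_1 = Pb²(3a+b)x/L³ - Pab²/L²  [x≤a] = 15·3²·(3·1+3)·(4/5)/4³ - 15·1·3²/4² = 27/16 kN·m
Load 2 — uniform load w=7 kN/m over full span:
  M_2 = wLx/2 - wL²/12 - wx²/2 = 7·4·(4/5)/2 - 7·4²/12 - 7·(4/5)²/2 = -28/75 kN·m
Load 3 — point force P=-4 kN at a=8/3 m (b=L-a=4/3):
  M_3 = Pb²(3a+b)x/L³ - Pab²/L²  [x≤a] = (-4)·(4/3)²·(3·(8/3)+(4/3))·(4/5)/4³ - (-4)·(8/3)·(4/3)²/4² = 16/45 kN·m
Load 4 — point force P=3 kN at a=4/3 m (b=L-a=8/3):
  M_4 = Pb²(3a+b)x/L³ - Pab²/L²  [x≤a] = 3·(8/3)²·(3·(4/3)+(8/3))·(4/5)/4³ - 3·(4/3)·(8/3)²/4² = 0 kN·m
Superposition: M = Σ M_i = 6011/3600 kN·m ≈ 1.669722 kN·m

M(4/5) = 6011/3600 kN·m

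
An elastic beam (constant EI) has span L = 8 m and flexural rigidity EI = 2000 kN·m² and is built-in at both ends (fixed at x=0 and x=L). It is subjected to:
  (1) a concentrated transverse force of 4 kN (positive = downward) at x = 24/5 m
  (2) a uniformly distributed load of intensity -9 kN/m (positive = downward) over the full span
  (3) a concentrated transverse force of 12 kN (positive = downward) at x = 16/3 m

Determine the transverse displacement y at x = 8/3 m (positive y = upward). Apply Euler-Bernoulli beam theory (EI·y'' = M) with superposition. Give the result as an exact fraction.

Load 1 — point force P=4 kN at a=24/5 m (b=L-a=16/5):
  y_1 = -Pb²x²(3aL-(3a+b)x)/(6L³EI)  [x≤a] = -4·(16/5)²·(8/3)²·(3·(24/5)·8-(3·(24/5)+(16/5))·(8/3))/(6·8³·2000) = -4096/1265625 m
Load 2 — uniform load w=-9 kN/m over full span:
  y_2 = -wx²(L-x)²/(24EI) = -(-9)·(8/3)²·(8-(8/3))²/(24·2000) = 128/3375 m
Load 3 — point force P=12 kN at a=16/3 m (b=L-a=8/3):
  y_3 = -Pb²x²(3aL-(3a+b)x)/(6L³EI)  [x≤a] = -12·(8/3)²·(8/3)²·(3·(16/3)·8-(3·(16/3)+(8/3))·(8/3))/(6·8³·2000) = -704/91125 m
Superposition: y = Σ y_i = 307136/11390625 m ≈ 0.026964 m

y(8/3) = 307136/11390625 m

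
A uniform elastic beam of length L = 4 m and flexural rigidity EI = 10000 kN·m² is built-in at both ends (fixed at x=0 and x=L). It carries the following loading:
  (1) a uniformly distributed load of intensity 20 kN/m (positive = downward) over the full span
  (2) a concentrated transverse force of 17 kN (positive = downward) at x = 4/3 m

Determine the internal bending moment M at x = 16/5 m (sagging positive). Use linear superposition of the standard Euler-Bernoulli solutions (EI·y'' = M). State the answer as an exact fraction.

Load 1 — uniform load w=20 kN/m over full span:
  M_1 = wLx/2 - wL²/12 - wx²/2 = 20·4·(16/5)/2 - 20·4²/12 - 20·(16/5)²/2 = -16/15 kN·m
Load 2 — point force P=17 kN at a=4/3 m (b=L-a=8/3):
  M_2 = Pa²(a+3b)(L-x)/L³ - Pa²b/L²  [x>a] = 17·(4/3)²·((4/3)+3·(8/3))·(4-(16/5))/4³ - 17·(4/3)²·(8/3)/4² = -68/45 kN·m
Superposition: M = Σ M_i = -116/45 kN·m ≈ -2.577778 kN·m

M(16/5) = -116/45 kN·m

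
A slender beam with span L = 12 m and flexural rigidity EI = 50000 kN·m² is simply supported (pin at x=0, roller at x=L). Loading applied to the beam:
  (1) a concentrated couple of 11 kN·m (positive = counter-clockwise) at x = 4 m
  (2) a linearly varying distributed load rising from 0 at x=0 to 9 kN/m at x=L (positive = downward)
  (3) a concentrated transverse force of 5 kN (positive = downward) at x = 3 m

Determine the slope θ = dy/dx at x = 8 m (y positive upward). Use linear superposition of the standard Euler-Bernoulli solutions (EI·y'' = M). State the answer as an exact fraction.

Load 1 — applied couple M₀=11 kN·m at a=4 m (b=L-a=8):
  θ_1 = (M₀x²/(2L)-M₀(x-a)+C₁)/EI  [x>a] with C₁=M₀(3b²-L²)/(6L)=22/3 = (11·8²/(2·12)-11·(8-4)+(22/3))/50000 = -11/75000 rad
Load 2 — triangular load w₀=9 kN/m (0→w₀ over full span):
  θ_2 = -w₀(7L⁴-30L²x²+15x⁴)/(360LEI) = -9·(7·12⁴-30·12²·8²+15·8⁴)/(360·12·50000) = 91/31250 rad
Load 3 — point force P=5 kN at a=3 m (b=L-a=9):
  θ_3 = -Pa(2L²-6Lx+3x²+a²)/(6LEI)  [x>a] = -5·3·(2·12²-6·12·8+3·8²+3²)/(6·12·50000) = 29/80000 rad
Superposition: θ = Σ θ_i = 18767/6000000 rad ≈ 0.003128 rad

θ(8) = 18767/6000000 rad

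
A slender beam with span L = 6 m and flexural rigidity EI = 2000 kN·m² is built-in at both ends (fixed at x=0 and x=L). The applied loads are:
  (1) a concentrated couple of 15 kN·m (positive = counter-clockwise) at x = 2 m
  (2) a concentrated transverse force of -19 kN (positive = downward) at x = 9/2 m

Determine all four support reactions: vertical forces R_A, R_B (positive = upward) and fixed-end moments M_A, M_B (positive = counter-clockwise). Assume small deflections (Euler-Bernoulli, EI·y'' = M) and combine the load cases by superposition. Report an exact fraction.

R_A = 35/96 kN, M_A = -171/32 kN·m, R_B = -1859/96 kN, M_B = 673/32 kN·m

Load 1 — applied couple M₀=15 kN·m at a=2 m (b=L-a=4):
  R_A = 6M₀ab/L³ = 6·15·2·4/6³ = 10/3 kN
  M_A = M₀b(2a-b)/L² = 15·4·(2·2-4)/6² = 0 kN·m
  R_B = -6M₀ab/L³ = -6·15·2·4/6³ = -10/3 kN
  M_B = M₀a(2b-a)/L² = 15·2·(2·4-2)/6² = 5 kN·m
Load 2 — point force P=-19 kN at a=9/2 m (b=L-a=3/2):
  R_A = Pb²(3a+b)/L³ = (-19)·(3/2)²·(3·(9/2)+(3/2))/6³ = -95/32 kN
  M_A = Pab²/L² = (-19)·(9/2)·(3/2)²/6² = -171/32 kN·m
  R_B = Pa²(a+3b)/L³ = (-19)·(9/2)²·((9/2)+3·(3/2))/6³ = -513/32 kN
  M_B = -Pa²b/L² = -(-19)·(9/2)²·(3/2)/6² = 513/32 kN·m
Superposition: R_A = 35/96 kN, M_A = -171/32 kN·m, R_B = -1859/96 kN, M_B = 673/32 kN·m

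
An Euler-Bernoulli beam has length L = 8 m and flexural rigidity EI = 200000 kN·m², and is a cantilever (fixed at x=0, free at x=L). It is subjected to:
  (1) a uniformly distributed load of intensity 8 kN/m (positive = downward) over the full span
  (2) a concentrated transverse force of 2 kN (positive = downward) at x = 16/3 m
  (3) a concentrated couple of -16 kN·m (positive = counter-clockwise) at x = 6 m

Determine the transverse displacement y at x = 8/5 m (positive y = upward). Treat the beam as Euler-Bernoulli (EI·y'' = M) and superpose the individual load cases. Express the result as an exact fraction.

Load 1 — uniform load w=8 kN/m over full span:
  y_1 = -wx²(x²-4Lx+6L²)/(24EI) = -8·(8/5)²·((8/5)²-4·8·(8/5)+6·8²)/(24·200000) = -8384/5859375 m
Load 2 — point force P=2 kN at a=16/3 m (b=L-a=8/3):
  y_2 = -Px²(3a-x)/(6EI)  [x≤a] = -2·(8/5)²·(3·(16/3)-(8/5))/(6·200000) = -24/390625 m
Load 3 — applied couple M₀=-16 kN·m at a=6 m (b=L-a=2):
  y_3 = M₀x²/(2EI)  [x≤a] = (-16)·(8/5)²/(2·200000) = -8/78125 m
Superposition: y = Σ y_i = -9344/5859375 m ≈ -0.001595 m

y(8/5) = -9344/5859375 m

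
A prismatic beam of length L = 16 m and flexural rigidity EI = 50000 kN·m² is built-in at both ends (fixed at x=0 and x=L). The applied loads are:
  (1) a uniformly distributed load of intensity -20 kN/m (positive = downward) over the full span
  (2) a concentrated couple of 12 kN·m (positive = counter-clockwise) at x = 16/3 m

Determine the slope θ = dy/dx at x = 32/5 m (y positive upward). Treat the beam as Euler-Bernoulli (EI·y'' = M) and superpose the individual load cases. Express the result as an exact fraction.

θ(32/5) = 524/78125 rad

Load 1 — uniform load w=-20 kN/m over full span:
  θ_1 = -wx(L-x)(L-2x)/(12EI) = -(-20)·(32/5)·(16-(32/5))·(16-2·(32/5))/(12·50000) = 512/78125 rad
Load 2 — applied couple M₀=12 kN·m at a=16/3 m (b=L-a=32/3):
  θ_2 = (R_Ax²/2 - M_Ax - M₀(x-a))/EI  [x>a] with R_A=1, M_A=0 = (1·(32/5)²/2 - 0·(32/5) - 12·((32/5)-(16/3)))/50000 = 12/78125 rad
Superposition: θ = Σ θ_i = 524/78125 rad ≈ 0.006707 rad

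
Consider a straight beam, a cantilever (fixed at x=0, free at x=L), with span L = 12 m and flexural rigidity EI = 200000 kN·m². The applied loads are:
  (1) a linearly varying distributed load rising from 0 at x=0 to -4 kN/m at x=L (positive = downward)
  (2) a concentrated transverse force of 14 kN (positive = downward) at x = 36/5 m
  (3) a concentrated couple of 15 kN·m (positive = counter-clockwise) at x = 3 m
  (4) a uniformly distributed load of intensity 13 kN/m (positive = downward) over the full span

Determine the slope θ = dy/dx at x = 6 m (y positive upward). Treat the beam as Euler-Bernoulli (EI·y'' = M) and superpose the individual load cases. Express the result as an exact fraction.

θ(6) = -14229/1000000 rad

Load 1 — triangular load w₀=-4 kN/m (0→w₀ over full span):
  θ_1 = (w₀Lx²/4-w₀L²x/3-w₀x⁴/(24L))/EI = ((-4)·12·6²/4-(-4)·12²·6/3-(-4)·6⁴/(24·12))/200000 = 369/100000 rad
Load 2 — point force P=14 kN at a=36/5 m (b=L-a=24/5):
  θ_2 = -Px(2a-x)/(2EI)  [x≤a] = -14·6·(2·(36/5)-6)/(2·200000) = -441/250000 rad
Load 3 — applied couple M₀=15 kN·m at a=3 m (b=L-a=9):
  θ_3 = M₀a/EI  [x>a] = 15·3/200000 = 9/40000 rad
Load 4 — uniform load w=13 kN/m over full span:
  θ_4 = -wx(x²-3Lx+3L²)/(6EI) = -13·6·(6²-3·12·6+3·12²)/(6·200000) = -819/50000 rad
Superposition: θ = Σ θ_i = -14229/1000000 rad ≈ -0.014229 rad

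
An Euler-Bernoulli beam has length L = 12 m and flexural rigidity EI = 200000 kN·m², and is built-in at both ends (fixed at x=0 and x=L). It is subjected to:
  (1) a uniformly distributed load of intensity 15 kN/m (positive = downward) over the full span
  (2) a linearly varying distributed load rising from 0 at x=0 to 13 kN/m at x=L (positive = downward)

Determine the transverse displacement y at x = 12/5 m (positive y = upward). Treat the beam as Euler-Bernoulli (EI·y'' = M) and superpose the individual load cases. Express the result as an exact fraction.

y(12/5) = -111888/48828125 m

Load 1 — uniform load w=15 kN/m over full span:
  y_1 = -wx²(L-x)²/(24EI) = -15·(12/5)²·(12-(12/5))²/(24·200000) = -648/390625 m
Load 2 — triangular load w₀=13 kN/m (0→w₀ over full span):
  y_2 = -w₀x²(L-x)²(x+2L)/(120LEI) = -13·(12/5)²·(12-(12/5))²·((12/5)+2·12)/(120·12·200000) = -30888/48828125 m
Superposition: y = Σ y_i = -111888/48828125 m ≈ -0.002291 m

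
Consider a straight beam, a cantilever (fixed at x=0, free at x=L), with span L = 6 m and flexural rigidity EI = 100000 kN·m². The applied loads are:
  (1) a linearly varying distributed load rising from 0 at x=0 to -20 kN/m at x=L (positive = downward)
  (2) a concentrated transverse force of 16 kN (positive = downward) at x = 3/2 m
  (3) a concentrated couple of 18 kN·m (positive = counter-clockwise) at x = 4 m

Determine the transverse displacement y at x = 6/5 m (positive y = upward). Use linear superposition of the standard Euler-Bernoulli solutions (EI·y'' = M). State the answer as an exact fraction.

Load 1 — triangular load w₀=-20 kN/m (0→w₀ over full span):
  y_1 = (w₀Lx³/12-w₀L²x²/6-w₀x⁵/(120L))/EI = ((-20)·6·(6/5)³/12-(-20)·6²·(6/5)²/6-(-20)·(6/5)⁵/(120·6))/100000 = 60777/39062500 m
Load 2 — point force P=16 kN at a=3/2 m (b=L-a=9/2):
  y_2 = -Px²(3a-x)/(6EI)  [x≤a] = -16·(6/5)²·(3·(3/2)-(6/5))/(6·100000) = -99/781250 m
Load 3 — applied couple M₀=18 kN·m at a=4 m (b=L-a=2):
  y_3 = M₀x²/(2EI)  [x≤a] = 18·(6/5)²/(2·100000) = 81/625000 m
Superposition: y = Σ y_i = 121779/78125000 m ≈ 0.001559 m

y(6/5) = 121779/78125000 m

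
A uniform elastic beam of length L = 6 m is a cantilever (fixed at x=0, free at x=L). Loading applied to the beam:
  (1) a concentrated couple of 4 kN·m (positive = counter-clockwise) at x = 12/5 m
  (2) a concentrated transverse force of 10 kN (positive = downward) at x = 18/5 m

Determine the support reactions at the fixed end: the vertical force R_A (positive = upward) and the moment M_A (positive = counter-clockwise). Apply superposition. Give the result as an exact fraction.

R_A = 10 kN, M_A = 32 kN·m

Load 1 — applied couple M₀=4 kN·m at a=12/5 m (b=L-a=18/5):
  R_A = 0 kN
  M_A = -M₀ = -4 kN·m
Load 2 — point force P=10 kN at a=18/5 m (b=L-a=12/5):
  R_A = P = 10 kN
  M_A = Pa = 10·(18/5) = 36 kN·m
Superposition: R_A = 10 kN, M_A = 32 kN·m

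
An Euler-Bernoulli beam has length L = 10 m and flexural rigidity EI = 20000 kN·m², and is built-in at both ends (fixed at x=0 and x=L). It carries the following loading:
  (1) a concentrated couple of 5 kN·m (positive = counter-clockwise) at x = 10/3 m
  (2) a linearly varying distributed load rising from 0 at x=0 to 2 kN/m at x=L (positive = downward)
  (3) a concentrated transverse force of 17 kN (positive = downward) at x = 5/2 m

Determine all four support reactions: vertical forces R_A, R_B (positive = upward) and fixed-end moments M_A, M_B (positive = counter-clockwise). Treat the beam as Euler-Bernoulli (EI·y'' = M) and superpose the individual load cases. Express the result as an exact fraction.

R_A = 1729/96 kN, M_A = 2935/96 kN·m, R_B = 863/96 kN, M_B = -1565/96 kN·m

Load 1 — applied couple M₀=5 kN·m at a=10/3 m (b=L-a=20/3):
  R_A = 6M₀ab/L³ = 6·5·(10/3)·(20/3)/10³ = 2/3 kN
  M_A = M₀b(2a-b)/L² = 5·(20/3)·(2·(10/3)-(20/3))/10² = 0 kN·m
  R_B = -6M₀ab/L³ = -6·5·(10/3)·(20/3)/10³ = -2/3 kN
  M_B = M₀a(2b-a)/L² = 5·(10/3)·(2·(20/3)-(10/3))/10² = 5/3 kN·m
Load 2 — triangular load w₀=2 kN/m (0→w₀ over full span):
  R_A = 3w₀L/20 = 3·2·10/20 = 3 kN
  M_A = w₀L²/30 = 2·10²/30 = 20/3 kN·m
  R_B = 7w₀L/20 = 7·2·10/20 = 7 kN
  M_B = -w₀L²/20 = -2·10²/20 = -10 kN·m
Load 3 — point force P=17 kN at a=5/2 m (b=L-a=15/2):
  R_A = Pb²(3a+b)/L³ = 17·(15/2)²·(3·(5/2)+(15/2))/10³ = 459/32 kN
  M_A = Pab²/L² = 17·(5/2)·(15/2)²/10² = 765/32 kN·m
  R_B = Pa²(a+3b)/L³ = 17·(5/2)²·((5/2)+3·(15/2))/10³ = 85/32 kN
  M_B = -Pa²b/L² = -17·(5/2)²·(15/2)/10² = -255/32 kN·m
Superposition: R_A = 1729/96 kN, M_A = 2935/96 kN·m, R_B = 863/96 kN, M_B = -1565/96 kN·m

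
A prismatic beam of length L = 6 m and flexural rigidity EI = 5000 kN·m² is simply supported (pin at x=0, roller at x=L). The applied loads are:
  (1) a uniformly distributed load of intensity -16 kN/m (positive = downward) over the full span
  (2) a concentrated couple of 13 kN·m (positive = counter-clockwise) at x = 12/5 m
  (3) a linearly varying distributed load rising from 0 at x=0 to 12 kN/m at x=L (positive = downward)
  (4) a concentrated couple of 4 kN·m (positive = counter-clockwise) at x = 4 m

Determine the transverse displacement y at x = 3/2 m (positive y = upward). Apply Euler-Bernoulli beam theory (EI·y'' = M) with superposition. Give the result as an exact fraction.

y(3/2) = 392167/16000000 m

Load 1 — uniform load w=-16 kN/m over full span:
  y_1 = -wx(L³-2Lx²+x³)/(24EI) = -(-16)·(3/2)·(6³-2·6·(3/2)²+(3/2)³)/(24·5000) = 1539/40000 m
Load 2 — applied couple M₀=13 kN·m at a=12/5 m (b=L-a=18/5):
  y_2 = (M₀x³/(6L)+C₁x)/EI  [x≤a] with C₁=M₀(3b²-L²)/(6L)=26/25 = (13·(3/2)³/(6·6)+(26/25)·(3/2))/5000 = 2223/4000000 m
Load 3 — triangular load w₀=12 kN/m (0→w₀ over full span):
  y_3 = -w₀x(7L⁴-10L²x²+3x⁴)/(360LEI) = -12·(3/2)·(7·6⁴-10·6²·(3/2)²+3·(3/2)⁴)/(360·6·5000) = -8829/640000 m
Load 4 — applied couple M₀=4 kN·m at a=4 m (b=L-a=2):
  y_4 = (M₀x³/(6L)+C₁x)/EI  [x≤a] with C₁=M₀(3b²-L²)/(6L)=-8/3 = (4·(3/2)³/(6·6)+(-8/3)·(3/2))/5000 = -29/40000 m
Superposition: y = Σ y_i = 392167/16000000 m ≈ 0.024510 m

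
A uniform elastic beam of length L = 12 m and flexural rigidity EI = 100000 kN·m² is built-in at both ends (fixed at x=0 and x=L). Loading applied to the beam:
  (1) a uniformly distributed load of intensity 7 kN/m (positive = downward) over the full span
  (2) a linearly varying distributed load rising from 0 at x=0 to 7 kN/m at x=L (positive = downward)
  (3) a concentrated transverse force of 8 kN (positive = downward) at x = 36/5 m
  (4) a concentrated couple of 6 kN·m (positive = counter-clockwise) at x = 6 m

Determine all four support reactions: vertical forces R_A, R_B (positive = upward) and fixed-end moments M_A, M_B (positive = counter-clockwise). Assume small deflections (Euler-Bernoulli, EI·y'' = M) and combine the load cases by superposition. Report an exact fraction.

R_A = 29083/500 kN, M_A = 32079/250 kN·m, R_B = 37917/500 kN, M_B = -36681/250 kN·m

Load 1 — uniform load w=7 kN/m over full span:
  R_A = wL/2 = 7·12/2 = 42 kN
  M_A = wL²/12 = 7·12²/12 = 84 kN·m
  R_B = wL/2 = 7·12/2 = 42 kN
  M_B = -wL²/12 = -7·12²/12 = -84 kN·m
Load 2 — triangular load w₀=7 kN/m (0→w₀ over full span):
  R_A = 3w₀L/20 = 3·7·12/20 = 63/5 kN
  M_A = w₀L²/30 = 7·12²/30 = 168/5 kN·m
  R_B = 7w₀L/20 = 7·7·12/20 = 147/5 kN
  M_B = -w₀L²/20 = -7·12²/20 = -252/5 kN·m
Load 3 — point force P=8 kN at a=36/5 m (b=L-a=24/5):
  R_A = Pb²(3a+b)/L³ = 8·(24/5)²·(3·(36/5)+(24/5))/12³ = 352/125 kN
  M_A = Pab²/L² = 8·(36/5)·(24/5)²/12² = 1152/125 kN·m
  R_B = Pa²(a+3b)/L³ = 8·(36/5)²·((36/5)+3·(24/5))/12³ = 648/125 kN
  M_B = -Pa²b/L² = -8·(36/5)²·(24/5)/12² = -1728/125 kN·m
Load 4 — applied couple M₀=6 kN·m at a=6 m (b=L-a=6):
  R_A = 6M₀ab/L³ = 6·6·6·6/12³ = 3/4 kN
  M_A = M₀b(2a-b)/L² = 6·6·(2·6-6)/12² = 3/2 kN·m
  R_B = -6M₀ab/L³ = -6·6·6·6/12³ = -3/4 kN
  M_B = M₀a(2b-a)/L² = 6·6·(2·6-6)/12² = 3/2 kN·m
Superposition: R_A = 29083/500 kN, M_A = 32079/250 kN·m, R_B = 37917/500 kN, M_B = -36681/250 kN·m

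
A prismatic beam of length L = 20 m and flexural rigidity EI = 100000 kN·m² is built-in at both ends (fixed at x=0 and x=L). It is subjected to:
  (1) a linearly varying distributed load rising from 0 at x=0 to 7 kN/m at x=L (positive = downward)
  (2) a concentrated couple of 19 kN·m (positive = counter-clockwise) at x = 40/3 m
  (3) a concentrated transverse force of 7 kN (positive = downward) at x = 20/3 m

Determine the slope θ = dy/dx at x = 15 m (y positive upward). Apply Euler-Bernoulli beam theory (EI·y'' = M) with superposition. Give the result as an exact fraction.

Load 1 — triangular load w₀=7 kN/m (0→w₀ over full span):
  θ_1 = -w₀(2x(L-x)(L-2x)(x+2L)+x²(L-x)²)/(120LEI) = -7·(2·15·(20-15)·(20-2·15)·(15+2·20)+15²·(20-15)²)/(120·20·100000) = 287/128000 rad
Load 2 — applied couple M₀=19 kN·m at a=40/3 m (b=L-a=20/3):
  θ_2 = (R_Ax²/2 - M_Ax - M₀(x-a))/EI  [x>a] with R_A=19/15, M_A=19/3 = ((19/15)·15²/2 - (19/3)·15 - 19·(15-(40/3)))/100000 = 19/120000 rad
Load 3 — point force P=7 kN at a=20/3 m (b=L-a=40/3):
  θ_3 = Pa²(L-x)(2bL-(3b+a)(L-x))/(2L³EI)  [x>a] = 7·(20/3)²·(20-15)·(2·(40/3)·20-(3·(40/3)+(20/3))·(20-15))/(2·20³·100000) = 7/24000 rad
Superposition: θ = Σ θ_i = 1723/640000 rad ≈ 0.002692 rad

θ(15) = 1723/640000 rad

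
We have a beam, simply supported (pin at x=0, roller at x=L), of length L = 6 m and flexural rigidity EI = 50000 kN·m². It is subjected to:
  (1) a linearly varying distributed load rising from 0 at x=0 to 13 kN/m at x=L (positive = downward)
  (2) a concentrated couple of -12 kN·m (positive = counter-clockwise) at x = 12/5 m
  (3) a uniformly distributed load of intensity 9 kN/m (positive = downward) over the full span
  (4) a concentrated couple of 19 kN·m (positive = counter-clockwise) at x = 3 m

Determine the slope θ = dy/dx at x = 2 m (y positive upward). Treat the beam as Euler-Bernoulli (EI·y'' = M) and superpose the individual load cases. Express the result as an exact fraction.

Load 1 — triangular load w₀=13 kN/m (0→w₀ over full span):
  θ_1 = -w₀(7L⁴-30L²x²+15x⁴)/(360LEI) = -13·(7·6⁴-30·6²·2²+15·2⁴)/(360·6·50000) = -169/281250 rad
Load 2 — applied couple M₀=-12 kN·m at a=12/5 m (b=L-a=18/5):
  θ_2 = (M₀x²/(2L)+C₁)/EI  [x≤a] with C₁=M₀(3b²-L²)/(6L)=-24/25 = ((-12)·2²/(2·6)+(-24/25))/50000 = -31/312500 rad
Load 3 — uniform load w=9 kN/m over full span:
  θ_3 = -w(L³-6Lx²+4x³)/(24EI) = -9·(6³-6·6·2²+4·2³)/(24·50000) = -39/50000 rad
Load 4 — applied couple M₀=19 kN·m at a=3 m (b=L-a=3):
  θ_4 = (M₀x²/(2L)+C₁)/EI  [x≤a] with C₁=M₀(3b²-L²)/(6L)=-19/4 = (19·2²/(2·6)+(-19/4))/50000 = 19/600000 rad
Superposition: θ = Σ θ_i = -65179/45000000 rad ≈ -0.001448 rad

θ(2) = -65179/45000000 rad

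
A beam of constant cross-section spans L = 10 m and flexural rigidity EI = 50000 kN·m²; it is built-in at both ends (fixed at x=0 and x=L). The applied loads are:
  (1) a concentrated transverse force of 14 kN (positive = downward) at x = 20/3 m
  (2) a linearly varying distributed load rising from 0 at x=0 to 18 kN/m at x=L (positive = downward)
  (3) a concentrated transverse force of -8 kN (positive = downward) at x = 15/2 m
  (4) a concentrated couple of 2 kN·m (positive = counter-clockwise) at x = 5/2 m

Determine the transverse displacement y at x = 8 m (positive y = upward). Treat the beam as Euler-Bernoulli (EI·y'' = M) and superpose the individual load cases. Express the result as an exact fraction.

y(8) = -977867/405000000 m

Load 1 — point force P=14 kN at a=20/3 m (b=L-a=10/3):
  y_1 = -Pa²(L-x)²(3bL-(3b+a)(L-x))/(6L³EI)  [x>a] = -14·(20/3)²·(10-8)²·(3·(10/3)·10-(3·(10/3)+(20/3))·(10-8))/(6·10³·50000) = -28/50625 m
Load 2 — triangular load w₀=18 kN/m (0→w₀ over full span):
  y_2 = -w₀x²(L-x)²(x+2L)/(120LEI) = -18·8²·(10-8)²·(8+2·10)/(120·10·50000) = -168/78125 m
Load 3 — point force P=-8 kN at a=15/2 m (b=L-a=5/2):
  y_3 = -Pa²(L-x)²(3bL-(3b+a)(L-x))/(6L³EI)  [x>a] = -(-8)·(15/2)²·(10-8)²·(3·(5/2)·10-(3·(5/2)+(15/2))·(10-8))/(6·10³·50000) = 27/100000 m
Load 4 — applied couple M₀=2 kN·m at a=5/2 m (b=L-a=15/2):
  y_4 = (R_Ax³/6 - M_Ax²/2 - M₀(x-a)²/2)/EI  [x>a] with R_A=9/40, M_A=-3/8 = ((9/40)·8³/6 - (-3/8)·8²/2 - 2·(8-(5/2))²/2)/50000 = 19/1000000 m
Superposition: y = Σ y_i = -977867/405000000 m ≈ -0.002414 m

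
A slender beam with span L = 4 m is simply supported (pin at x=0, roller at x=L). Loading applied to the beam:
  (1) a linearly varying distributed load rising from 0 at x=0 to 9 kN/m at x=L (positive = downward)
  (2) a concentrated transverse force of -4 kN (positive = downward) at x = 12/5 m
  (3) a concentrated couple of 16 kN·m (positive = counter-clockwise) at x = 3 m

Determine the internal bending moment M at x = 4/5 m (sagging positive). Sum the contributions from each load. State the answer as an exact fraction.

M(4/5) = 816/125 kN·m

Load 1 — triangular load w₀=9 kN/m (0→w₀ over full span):
  M_1 = w₀Lx/6 - w₀x³/(6L) = 9·4·(4/5)/6 - 9·(4/5)³/(6·4) = 576/125 kN·m
Load 2 — point force P=-4 kN at a=12/5 m (b=L-a=8/5):
  M_2 = Pbx/L  [x≤a] = (-4)·(8/5)·(4/5)/4 = -32/25 kN·m
Load 3 — applied couple M₀=16 kN·m at a=3 m (b=L-a=1):
  M_3 = M₀x/L  [x≤a] = 16·(4/5)/4 = 16/5 kN·m
Superposition: M = Σ M_i = 816/125 kN·m ≈ 6.528000 kN·m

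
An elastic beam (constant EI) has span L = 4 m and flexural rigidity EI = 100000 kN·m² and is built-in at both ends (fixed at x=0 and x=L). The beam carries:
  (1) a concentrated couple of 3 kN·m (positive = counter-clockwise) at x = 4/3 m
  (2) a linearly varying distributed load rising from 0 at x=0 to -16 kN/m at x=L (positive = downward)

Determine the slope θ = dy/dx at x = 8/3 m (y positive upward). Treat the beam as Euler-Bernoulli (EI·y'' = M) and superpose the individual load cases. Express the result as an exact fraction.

Load 1 — applied couple M₀=3 kN·m at a=4/3 m (b=L-a=8/3):
  θ_1 = (R_Ax²/2 - M_Ax - M₀(x-a))/EI  [x>a] with R_A=1, M_A=0 = (1·(8/3)²/2 - 0·(8/3) - 3·((8/3)-(4/3)))/100000 = -1/225000 rad
Load 2 — triangular load w₀=-16 kN/m (0→w₀ over full span):
  θ_2 = -w₀(2x(L-x)(L-2x)(x+2L)+x²(L-x)²)/(120LEI) = -(-16)·(2·(8/3)·(4-(8/3))·(4-2·(8/3))·((8/3)+2·4)+(8/3)²·(4-(8/3))²)/(120·4·100000) = -112/3796875 rad
Superposition: θ = Σ θ_i = -1031/30375000 rad ≈ -0.000034 rad

θ(8/3) = -1031/30375000 rad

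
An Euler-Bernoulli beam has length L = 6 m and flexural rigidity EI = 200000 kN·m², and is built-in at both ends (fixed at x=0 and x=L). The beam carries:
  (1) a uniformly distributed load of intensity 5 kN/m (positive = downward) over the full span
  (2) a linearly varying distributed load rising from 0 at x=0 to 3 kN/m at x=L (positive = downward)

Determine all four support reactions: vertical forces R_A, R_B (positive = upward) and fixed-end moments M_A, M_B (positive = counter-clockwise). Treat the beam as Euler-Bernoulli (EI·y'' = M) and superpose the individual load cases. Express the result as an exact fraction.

R_A = 177/10 kN, M_A = 93/5 kN·m, R_B = 213/10 kN, M_B = -102/5 kN·m

Load 1 — uniform load w=5 kN/m over full span:
  R_A = wL/2 = 5·6/2 = 15 kN
  M_A = wL²/12 = 5·6²/12 = 15 kN·m
  R_B = wL/2 = 5·6/2 = 15 kN
  M_B = -wL²/12 = -5·6²/12 = -15 kN·m
Load 2 — triangular load w₀=3 kN/m (0→w₀ over full span):
  R_A = 3w₀L/20 = 3·3·6/20 = 27/10 kN
  M_A = w₀L²/30 = 3·6²/30 = 18/5 kN·m
  R_B = 7w₀L/20 = 7·3·6/20 = 63/10 kN
  M_B = -w₀L²/20 = -3·6²/20 = -27/5 kN·m
Superposition: R_A = 177/10 kN, M_A = 93/5 kN·m, R_B = 213/10 kN, M_B = -102/5 kN·m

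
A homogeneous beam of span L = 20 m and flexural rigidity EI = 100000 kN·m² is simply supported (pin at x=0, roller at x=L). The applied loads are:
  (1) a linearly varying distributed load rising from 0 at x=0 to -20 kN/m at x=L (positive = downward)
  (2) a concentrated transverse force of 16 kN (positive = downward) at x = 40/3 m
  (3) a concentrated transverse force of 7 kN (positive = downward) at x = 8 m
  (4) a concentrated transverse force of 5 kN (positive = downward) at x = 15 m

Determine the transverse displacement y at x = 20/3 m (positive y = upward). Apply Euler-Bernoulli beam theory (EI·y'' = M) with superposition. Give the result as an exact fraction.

y(20/3) = 20803201/145800000 m

Load 1 — triangular load w₀=-20 kN/m (0→w₀ over full span):
  y_1 = -w₀x(7L⁴-10L²x²+3x⁴)/(360LEI) = -(-20)·(20/3)·(7·20⁴-10·20²·(20/3)²+3·(20/3)⁴)/(360·20·100000) = 128/729 m
Load 2 — point force P=16 kN at a=40/3 m (b=L-a=20/3):
  y_2 = -Pbx(L²-b²-x²)/(6LEI)  [x≤a] = -16·(20/3)·(20/3)·(20²-(20/3)²-(20/3)²)/(6·20·100000) = -112/6075 m
Load 3 — point force P=7 kN at a=8 m (b=L-a=12):
  y_3 = -Pbx(L²-b²-x²)/(6LEI)  [x≤a] = -7·12·(20/3)·(20²-12²-(20/3)²)/(6·20·100000) = -833/84375 m
Load 4 — point force P=5 kN at a=15 m (b=L-a=5):
  y_4 = -Pbx(L²-b²-x²)/(6LEI)  [x≤a] = -5·5·(20/3)·(20²-5²-(20/3)²)/(6·20·100000) = -119/25920 m
Superposition: y = Σ y_i = 20803201/145800000 m ≈ 0.142683 m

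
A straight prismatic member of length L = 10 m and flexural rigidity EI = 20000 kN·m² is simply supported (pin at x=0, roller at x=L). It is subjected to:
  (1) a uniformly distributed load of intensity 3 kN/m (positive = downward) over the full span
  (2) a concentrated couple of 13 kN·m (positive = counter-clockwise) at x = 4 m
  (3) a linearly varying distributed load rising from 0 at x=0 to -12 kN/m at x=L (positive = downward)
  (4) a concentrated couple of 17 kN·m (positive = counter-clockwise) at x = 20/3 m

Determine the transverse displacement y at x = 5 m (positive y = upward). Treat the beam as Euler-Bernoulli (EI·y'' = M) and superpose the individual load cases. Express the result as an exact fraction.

Load 1 — uniform load w=3 kN/m over full span:
  y_1 = -wx(L³-2Lx²+x³)/(24EI) = -3·5·(10³-2·10·5²+5³)/(24·20000) = -5/256 m
Load 2 — applied couple M₀=13 kN·m at a=4 m (b=L-a=6):
  y_2 = (M₀x³/(6L)-M₀(x-a)²/2+C₁x)/EI  [x>a] with C₁=M₀(3b²-L²)/(6L)=26/15 = (13·5³/(6·10)-13·(5-4)²/2+(26/15)·5)/20000 = 117/80000 m
Load 3 — triangular load w₀=-12 kN/m (0→w₀ over full span):
  y_3 = -w₀x(7L⁴-10L²x²+3x⁴)/(360LEI) = -(-12)·5·(7·10⁴-10·10²·5²+3·5⁴)/(360·10·20000) = 5/128 m
Load 4 — applied couple M₀=17 kN·m at a=20/3 m (b=L-a=10/3):
  y_4 = (M₀x³/(6L)+C₁x)/EI  [x≤a] with C₁=M₀(3b²-L²)/(6L)=-170/9 = (17·5³/(6·10)+(-170/9)·5)/20000 = -17/5760 m
Superposition: y = Σ y_i = 25981/1440000 m ≈ 0.018042 m

y(5) = 25981/1440000 m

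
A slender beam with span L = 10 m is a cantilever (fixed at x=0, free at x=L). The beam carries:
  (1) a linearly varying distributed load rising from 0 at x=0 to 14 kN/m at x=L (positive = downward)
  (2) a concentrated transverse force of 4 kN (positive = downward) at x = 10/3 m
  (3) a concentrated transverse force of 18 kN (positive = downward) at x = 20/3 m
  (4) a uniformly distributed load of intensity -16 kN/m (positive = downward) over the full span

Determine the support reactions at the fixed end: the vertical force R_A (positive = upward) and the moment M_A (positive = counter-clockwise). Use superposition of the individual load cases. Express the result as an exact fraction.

Load 1 — triangular load w₀=14 kN/m (0→w₀ over full span):
  R_A = w₀L/2 = 14·10/2 = 70 kN
  M_A = w₀L²/3 = 14·10²/3 = 1400/3 kN·m
Load 2 — point force P=4 kN at a=10/3 m (b=L-a=20/3):
  R_A = P = 4 kN
  M_A = Pa = 4·(10/3) = 40/3 kN·m
Load 3 — point force P=18 kN at a=20/3 m (b=L-a=10/3):
  R_A = P = 18 kN
  M_A = Pa = 18·(20/3) = 120 kN·m
Load 4 — uniform load w=-16 kN/m over full span:
  R_A = wL = (-16)·10 = -160 kN
  M_A = wL²/2 = (-16)·10²/2 = -800 kN·m
Superposition: R_A = -68 kN, M_A = -200 kN·m

R_A = -68 kN, M_A = -200 kN·m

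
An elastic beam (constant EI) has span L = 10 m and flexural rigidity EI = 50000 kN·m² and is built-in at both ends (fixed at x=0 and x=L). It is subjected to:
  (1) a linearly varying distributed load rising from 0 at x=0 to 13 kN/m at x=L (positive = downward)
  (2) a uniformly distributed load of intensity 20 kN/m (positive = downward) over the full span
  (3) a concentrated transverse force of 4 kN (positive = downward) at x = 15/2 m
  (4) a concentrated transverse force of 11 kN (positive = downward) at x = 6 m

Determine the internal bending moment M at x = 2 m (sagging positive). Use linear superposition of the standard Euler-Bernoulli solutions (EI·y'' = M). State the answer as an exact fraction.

Load 1 — triangular load w₀=13 kN/m (0→w₀ over full span):
  M_1 = 3w₀Lx/20 - w₀L²/30 - w₀x³/(6L) = 3·13·10·2/20 - 13·10²/30 - 13·2³/(6·10) = -91/15 kN·m
Load 2 — uniform load w=20 kN/m over full span:
  M_2 = wLx/2 - wL²/12 - wx²/2 = 20·10·2/2 - 20·10²/12 - 20·2²/2 = -20/3 kN·m
Load 3 — point force P=4 kN at a=15/2 m (b=L-a=5/2):
  M_3 = Pb²(3a+b)x/L³ - Pab²/L²  [x≤a] = 4·(5/2)²·(3·(15/2)+(5/2))·2/10³ - 4·(15/2)·(5/2)²/10² = -5/8 kN·m
Load 4 — point force P=11 kN at a=6 m (b=L-a=4):
  M_4 = Pb²(3a+b)x/L³ - Pab²/L²  [x≤a] = 11·4²·(3·6+4)·2/10³ - 11·6·4²/10² = -352/125 kN·m
Superposition: M = Σ M_i = -48523/3000 kN·m ≈ -16.174333 kN·m

M(2) = -48523/3000 kN·m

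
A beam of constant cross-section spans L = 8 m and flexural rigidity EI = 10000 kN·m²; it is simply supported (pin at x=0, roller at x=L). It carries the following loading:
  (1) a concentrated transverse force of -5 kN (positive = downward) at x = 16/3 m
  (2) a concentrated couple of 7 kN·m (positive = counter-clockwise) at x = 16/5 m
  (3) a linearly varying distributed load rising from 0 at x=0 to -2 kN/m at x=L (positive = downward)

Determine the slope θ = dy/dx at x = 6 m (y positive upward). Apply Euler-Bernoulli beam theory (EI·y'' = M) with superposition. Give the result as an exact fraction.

Load 1 — point force P=-5 kN at a=16/3 m (b=L-a=8/3):
  θ_1 = -Pa(2L²-6Lx+3x²+a²)/(6LEI)  [x>a] = -(-5)·(16/3)·(2·8²-6·8·6+3·6²+(16/3)²)/(6·8·10000) = -53/40500 rad
Load 2 — applied couple M₀=7 kN·m at a=16/5 m (b=L-a=24/5):
  θ_2 = (M₀x²/(2L)-M₀(x-a)+C₁)/EI  [x>a] with C₁=M₀(3b²-L²)/(6L)=56/75 = (7·6²/(2·8)-7·(6-(16/5))+(56/75))/10000 = -931/3000000 rad
Load 3 — triangular load w₀=-2 kN/m (0→w₀ over full span):
  θ_3 = -w₀(7L⁴-30L²x²+15x⁴)/(360LEI) = -(-2)·(7·8⁴-30·8²·6²+15·6⁴)/(360·8·10000) = -1313/900000 rad
Superposition: θ = Σ θ_i = -249307/81000000 rad ≈ -0.003078 rad

θ(6) = -249307/81000000 rad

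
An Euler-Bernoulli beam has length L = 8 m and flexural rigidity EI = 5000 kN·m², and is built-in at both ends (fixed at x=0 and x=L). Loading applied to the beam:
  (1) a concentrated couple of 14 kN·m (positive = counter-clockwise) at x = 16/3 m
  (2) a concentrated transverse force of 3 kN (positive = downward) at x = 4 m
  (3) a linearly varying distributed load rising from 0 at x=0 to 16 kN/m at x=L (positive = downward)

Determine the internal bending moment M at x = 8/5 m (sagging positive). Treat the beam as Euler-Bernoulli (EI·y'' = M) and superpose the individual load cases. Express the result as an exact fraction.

Load 1 — applied couple M₀=14 kN·m at a=16/3 m (b=L-a=8/3):
  M_1 = R_Ax - M_A  [x≤a] with R_A=7/3, M_A=14/3 = (7/3)·(8/5) - (14/3) = -14/15 kN·m
Load 2 — point force P=3 kN at a=4 m (b=L-a=4):
  M_2 = Pb²(3a+b)x/L³ - Pab²/L²  [x≤a] = 3·4²·(3·4+4)·(8/5)/8³ - 3·4·4²/8² = -3/5 kN·m
Load 3 — triangular load w₀=16 kN/m (0→w₀ over full span):
  M_3 = 3w₀Lx/20 - w₀L²/30 - w₀x³/(6L) = 3·16·8·(8/5)/20 - 16·8²/30 - 16·(8/5)³/(6·8) = -1792/375 kN·m
Superposition: M = Σ M_i = -789/125 kN·m ≈ -6.312000 kN·m

M(8/5) = -789/125 kN·m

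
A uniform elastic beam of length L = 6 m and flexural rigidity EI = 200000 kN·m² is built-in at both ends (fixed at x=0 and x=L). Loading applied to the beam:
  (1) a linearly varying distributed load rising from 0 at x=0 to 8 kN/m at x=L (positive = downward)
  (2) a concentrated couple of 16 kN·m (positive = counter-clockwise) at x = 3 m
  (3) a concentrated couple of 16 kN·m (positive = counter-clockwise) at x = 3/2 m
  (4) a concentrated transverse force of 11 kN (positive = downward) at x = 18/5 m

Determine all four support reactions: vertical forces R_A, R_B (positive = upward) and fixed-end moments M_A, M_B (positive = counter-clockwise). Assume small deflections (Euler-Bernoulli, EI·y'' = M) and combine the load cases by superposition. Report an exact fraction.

Load 1 — triangular load w₀=8 kN/m (0→w₀ over full span):
  R_A = 3w₀L/20 = 3·8·6/20 = 36/5 kN
  M_A = w₀L²/30 = 8·6²/30 = 48/5 kN·m
  R_B = 7w₀L/20 = 7·8·6/20 = 84/5 kN
  M_B = -w₀L²/20 = -8·6²/20 = -72/5 kN·m
Load 2 — applied couple M₀=16 kN·m at a=3 m (b=L-a=3):
  R_A = 6M₀ab/L³ = 6·16·3·3/6³ = 4 kN
  M_A = M₀b(2a-b)/L² = 16·3·(2·3-3)/6² = 4 kN·m
  R_B = -6M₀ab/L³ = -6·16·3·3/6³ = -4 kN
  M_B = M₀a(2b-a)/L² = 16·3·(2·3-3)/6² = 4 kN·m
Load 3 — applied couple M₀=16 kN·m at a=3/2 m (b=L-a=9/2):
  R_A = 6M₀ab/L³ = 6·16·(3/2)·(9/2)/6³ = 3 kN
  M_A = M₀b(2a-b)/L² = 16·(9/2)·(2·(3/2)-(9/2))/6² = -3 kN·m
  R_B = -6M₀ab/L³ = -6·16·(3/2)·(9/2)/6³ = -3 kN
  M_B = M₀a(2b-a)/L² = 16·(3/2)·(2·(9/2)-(3/2))/6² = 5 kN·m
Load 4 — point force P=11 kN at a=18/5 m (b=L-a=12/5):
  R_A = Pb²(3a+b)/L³ = 11·(12/5)²·(3·(18/5)+(12/5))/6³ = 484/125 kN
  M_A = Pab²/L² = 11·(18/5)·(12/5)²/6² = 792/125 kN·m
  R_B = Pa²(a+3b)/L³ = 11·(18/5)²·((18/5)+3·(12/5))/6³ = 891/125 kN
  M_B = -Pa²b/L² = -11·(18/5)²·(12/5)/6² = -1188/125 kN·m
Superposition: R_A = 2259/125 kN, M_A = 2117/125 kN·m, R_B = 2116/125 kN, M_B = -1863/125 kN·m

R_A = 2259/125 kN, M_A = 2117/125 kN·m, R_B = 2116/125 kN, M_B = -1863/125 kN·m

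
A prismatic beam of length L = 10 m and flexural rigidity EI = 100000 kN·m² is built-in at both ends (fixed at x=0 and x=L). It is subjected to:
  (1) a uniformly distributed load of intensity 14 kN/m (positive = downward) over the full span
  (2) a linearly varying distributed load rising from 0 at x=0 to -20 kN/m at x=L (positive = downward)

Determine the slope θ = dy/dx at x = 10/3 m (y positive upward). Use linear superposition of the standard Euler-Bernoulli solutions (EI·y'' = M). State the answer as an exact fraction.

Load 1 — uniform load w=14 kN/m over full span:
  θ_1 = -wx(L-x)(L-2x)/(12EI) = -14·(10/3)·(10-(10/3))·(10-2·(10/3))/(12·100000) = -7/8100 rad
Load 2 — triangular load w₀=-20 kN/m (0→w₀ over full span):
  θ_2 = -w₀(2x(L-x)(L-2x)(x+2L)+x²(L-x)²)/(120LEI) = -(-20)·(2·(10/3)·(10-(10/3))·(10-2·(10/3))·((10/3)+2·10)+(10/3)²·(10-(10/3))²)/(120·10·100000) = 4/6075 rad
Superposition: θ = Σ θ_i = -1/4860 rad ≈ -0.000206 rad

θ(10/3) = -1/4860 rad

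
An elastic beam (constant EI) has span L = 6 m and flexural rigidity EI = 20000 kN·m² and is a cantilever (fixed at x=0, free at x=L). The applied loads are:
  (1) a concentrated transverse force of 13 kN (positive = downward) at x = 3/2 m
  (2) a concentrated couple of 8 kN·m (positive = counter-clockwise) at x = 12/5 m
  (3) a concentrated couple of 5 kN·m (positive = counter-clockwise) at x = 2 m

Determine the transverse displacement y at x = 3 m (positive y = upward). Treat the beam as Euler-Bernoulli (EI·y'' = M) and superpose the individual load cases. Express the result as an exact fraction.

Load 1 — point force P=13 kN at a=3/2 m (b=L-a=9/2):
  y_1 = -Pa²(3x-a)/(6EI)  [x>a] = -13·(3/2)²·(3·3-(3/2))/(6·20000) = -117/64000 m
Load 2 — applied couple M₀=8 kN·m at a=12/5 m (b=L-a=18/5):
  y_2 = M₀a(2x-a)/(2EI)  [x>a] = 8·(12/5)·(2·3-(12/5))/(2·20000) = 27/15625 m
Load 3 — applied couple M₀=5 kN·m at a=2 m (b=L-a=4):
  y_3 = M₀a(2x-a)/(2EI)  [x>a] = 5·2·(2·3-2)/(2·20000) = 1/1000 m
Superposition: y = Σ y_i = 7199/8000000 m ≈ 0.000900 m

y(3) = 7199/8000000 m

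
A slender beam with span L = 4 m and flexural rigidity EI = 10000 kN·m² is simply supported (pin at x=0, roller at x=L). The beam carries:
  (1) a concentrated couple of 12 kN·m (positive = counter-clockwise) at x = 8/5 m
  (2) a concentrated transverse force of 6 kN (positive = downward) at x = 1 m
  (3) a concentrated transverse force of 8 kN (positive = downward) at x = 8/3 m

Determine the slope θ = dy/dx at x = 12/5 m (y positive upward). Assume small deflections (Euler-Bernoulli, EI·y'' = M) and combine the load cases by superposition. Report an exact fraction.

θ(12/5) = 23239/81000000 rad

Load 1 — applied couple M₀=12 kN·m at a=8/5 m (b=L-a=12/5):
  θ_1 = (M₀x²/(2L)-M₀(x-a)+C₁)/EI  [x>a] with C₁=M₀(3b²-L²)/(6L)=16/25 = (12·(12/5)²/(2·4)-12·((12/5)-(8/5))+(16/25))/10000 = -1/31250 rad
Load 2 — point force P=6 kN at a=1 m (b=L-a=3):
  θ_2 = -Pa(2L²-6Lx+3x²+a²)/(6LEI)  [x>a] = -6·1·(2·4²-6·4·(12/5)+3·(12/5)²+1²)/(6·4·10000) = 183/1000000 rad
Load 3 — point force P=8 kN at a=8/3 m (b=L-a=4/3):
  θ_3 = -Pb(L²-b²-3x²)/(6LEI)  [x≤a] = -8·(4/3)·(4²-(4/3)²-3·(12/5)²)/(6·4·10000) = 172/1265625 rad
Superposition: θ = Σ θ_i = 23239/81000000 rad ≈ 0.000287 rad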